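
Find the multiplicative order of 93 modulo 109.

18

Since 93 ∈ (Z/109Z)^×, its order divides φ(109) = 109 − 1 = 108 = 2^2 · 3^3.
Divisors of 108: 1, 2, 3, 4, 6, 9, 12, 18, 27, 36, 54, 108.
Check 93^d mod 109 for each divisor in increasing order:
93^1 ≡ 93
93^2 ≡ 38
93^3 ≡ 46
93^4 ≡ 27
93^6 ≡ 45
93^9 ≡ 108
93^12 ≡ 63
93^18 ≡ 1
The smallest such exponent is 18, so the order of 93 is 18.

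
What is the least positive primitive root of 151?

6

φ(151) = 151 − 1 = 150 = 2 · 3 · 5^2.
g is a primitive root iff g^(150/q) ≢ 1 (mod 151) for each prime q ∈ {2, 3, 5}.
g = 2: 2^75 ≡ 1 — hits 1, so not a primitive root.
g = 3: 3^75 ≡ 150; 3^50 ≡ 1 — hits 1, so not a primitive root.
g = 4: 4^75 ≡ 1 — hits 1, so not a primitive root.
g = 5: 5^75 ≡ 1 — hits 1, so not a primitive root.
g = 6: 6^75 ≡ 150; 6^50 ≡ 32; 6^30 ≡ 59 — none is 1, so 6 is a primitive root.
The smallest primitive root modulo 151 is 6.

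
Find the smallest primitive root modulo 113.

φ(113) = 113 − 1 = 112 = 2^4 · 7.
g is a primitive root iff g^(112/q) ≢ 1 (mod 113) for each prime q ∈ {2, 7}.
g = 2: 2^56 ≡ 1 — hits 1, so not a primitive root.
g = 3: 3^56 ≡ 112; 3^16 ≡ 49 — none is 1, so 3 is a primitive root.
Hence the least primitive root of 113 is 3.

3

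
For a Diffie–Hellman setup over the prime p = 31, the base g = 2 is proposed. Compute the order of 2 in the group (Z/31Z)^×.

5

ord(2) | φ(31) = 31 − 1 = 30 = 2 · 3 · 5.
Divisors of 30: 1, 2, 3, 5, 6, 10, 15, 30.
Check 2^d mod 31 for each divisor in increasing order:
2^1 ≡ 2 (mod 31)
2^2 ≡ 4 (mod 31)
2^3 ≡ 8 (mod 31)
2^5 ≡ 1 (mod 31) ✓
The smallest such exponent is 5, so the order of 2 is 5.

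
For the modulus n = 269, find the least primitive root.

2

φ(269) = 269 − 1 = 268 = 2^2 · 67.
g is a primitive root iff g^(268/q) ≢ 1 (mod 269) for each prime q ∈ {2, 67}.
g = 2: 2^134 ≡ 268; 2^4 ≡ 16 — none is 1, so 2 is a primitive root.
Hence the least primitive root of 269 is 2.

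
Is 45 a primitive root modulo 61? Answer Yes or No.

No

φ(61) = 61 − 1 = 60 = 2^2 · 3 · 5.
Test 45^(60/q) mod 61 for each prime factor q of 60:
45^30 ≡ 1 (mod 61)  [q = 2: ≡ 1 ✗]
45^20 ≡ 47 (mod 61)  [q = 3: ≢ 1 ✓]
45^12 ≡ 34 (mod 61)  [q = 5: ≢ 1 ✓]
45^30 ≡ 1 shows ord(45) | 30, strictly less than φ(61); not a primitive root.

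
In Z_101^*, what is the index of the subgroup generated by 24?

Since 24 ∈ (Z/101Z)^×, its order divides φ(101) = 101 − 1 = 100 = 2^2 · 5^2.
Divisors of 100: 1, 2, 4, 5, 10, 20, 25, 50, 100.
Evaluate successive powers at the divisors of 100:
24^1 ≡ 24 (mod 101)
24^2 ≡ 71 (mod 101)
24^4 ≡ 92 (mod 101)
24^5 ≡ 87 (mod 101)
24^10 ≡ 95 (mod 101)
24^20 ≡ 36 (mod 101)
24^25 ≡ 1 (mod 101) ✓
So ord_101(24) = 25, hence |⟨24⟩| = 25.
[(Z/101Z)^× : ⟨24⟩] = 100/25 = 4.

4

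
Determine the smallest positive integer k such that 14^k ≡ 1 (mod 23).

22

The order of 14 must divide φ(23) = 23 − 1 = 22 = 2 · 11.
Divisors of 22: 1, 2, 11, 22.
Evaluate successive powers at the divisors of 22:
14^1 ≡ 14
14^2 ≡ 12
14^11 ≡ 22
14^22 ≡ 1
Therefore the multiplicative order of 14 modulo 23 is 22.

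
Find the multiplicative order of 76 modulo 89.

Since 76 ∈ (Z/89Z)^×, its order divides φ(89) = 89 − 1 = 88 = 2^3 · 11.
Divisors of 88: 1, 2, 4, 8, 11, 22, 44, 88.
Test each divisor d:
76^1 ≡ 76 (mod 89)
76^2 ≡ 80 (mod 89)
76^4 ≡ 81 (mod 89)
76^8 ≡ 64 (mod 89)
76^11 ≡ 12 (mod 89)
76^22 ≡ 55 (mod 89)
76^44 ≡ 88 (mod 89)
76^88 ≡ 1 (mod 89) ✓
So ord_89(76) = 88.

88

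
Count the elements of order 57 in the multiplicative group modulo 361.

36

φ(361) = φ(19^2) = 19·(19−1) = 342 = 2 · 3^2 · 19.
(Z/361Z)^× is cyclic (|G| = 342); a cyclic group of order m has exactly φ(d) elements of each order d | m, and none otherwise.
57 = 3 · 19 divides 342, and φ(57) = 36.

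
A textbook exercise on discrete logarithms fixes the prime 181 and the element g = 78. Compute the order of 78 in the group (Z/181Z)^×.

180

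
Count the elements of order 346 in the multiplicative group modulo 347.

172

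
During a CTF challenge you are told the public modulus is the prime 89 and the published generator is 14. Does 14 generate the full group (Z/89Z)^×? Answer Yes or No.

Yes

φ(89) = 89 − 1 = 88 = 2^3 · 11.
Test 14^(88/q) mod 89 for each prime factor q of 88:
14^44 ≡ 88 (mod 89)  [q = 2: ≢ 1 ✓]
14^8 ≡ 45 (mod 89)  [q = 11: ≢ 1 ✓]
All checks pass, so 14 has order 88 and is a primitive root modulo 89.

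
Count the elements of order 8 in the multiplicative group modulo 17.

φ(17) = 17 − 1 = 16 = 2^4.
(Z/17Z)^× is cyclic (|G| = 16); a cyclic group of order m has exactly φ(d) elements of each order d | m, and none otherwise.
8 = 2^3 divides 16, and φ(8) = 4.

4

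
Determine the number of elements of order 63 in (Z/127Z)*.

36

φ(127) = 127 − 1 = 126 = 2 · 3^2 · 7.
Since (Z/127Z)^× is cyclic of order 126, the number of elements of order d is φ(d) when d | 126 and 0 otherwise.
63 = 3^2 · 7 divides 126, and φ(63) = 36.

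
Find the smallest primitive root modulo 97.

φ(97) = 97 − 1 = 96 = 2^5 · 3.
g is a primitive root iff g^(96/q) ≢ 1 (mod 97) for each prime q ∈ {2, 3}.
g = 2: 2^48 ≡ 1 — hits 1, so not a primitive root.
g = 3: 3^48 ≡ 1 — hits 1, so not a primitive root.
g = 4: 4^48 ≡ 1 — hits 1, so not a primitive root.
g = 5: 5^48 ≡ 96; 5^32 ≡ 35 — none is 1, so 5 is a primitive root.
Hence the least primitive root of 97 is 5.

5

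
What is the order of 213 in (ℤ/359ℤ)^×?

358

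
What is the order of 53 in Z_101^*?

100

ord(53) | φ(101) = 101 − 1 = 100 = 2^2 · 5^2.
Divisors of 100: 1, 2, 4, 5, 10, 20, 25, 50, 100.
Evaluate successive powers at the divisors of 100:
53^1 ≡ 53
53^2 ≡ 82
53^4 ≡ 58
53^5 ≡ 44
53^10 ≡ 17
53^20 ≡ 87
53^25 ≡ 91
53^50 ≡ 100
53^100 ≡ 1
The smallest such exponent is 100, so the order of 53 is 100.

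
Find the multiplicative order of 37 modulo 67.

3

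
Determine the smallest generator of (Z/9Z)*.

φ(9) = φ(3^2) = 3·(3−1) = 6 = 2 · 3.
g is a primitive root iff g^(6/q) ≢ 1 (mod 9) for each prime q ∈ {2, 3}.
g = 2: 2^3 ≡ 8; 2^2 ≡ 4 — none is 1, so 2 is a primitive root.
Hence the least primitive root of 9 is 2.

2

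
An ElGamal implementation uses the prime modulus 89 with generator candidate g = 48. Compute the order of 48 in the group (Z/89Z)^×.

The order of 48 must divide φ(89) = 89 − 1 = 88 = 2^3 · 11.
Divisors of 88: 1, 2, 4, 8, 11, 22, 44, 88.
Test each divisor d:
48^1 ≡ 48 (mod 89)
48^2 ≡ 79 (mod 89)
48^4 ≡ 11 (mod 89)
48^8 ≡ 32 (mod 89)
48^11 ≡ 37 (mod 89)
48^22 ≡ 34 (mod 89)
48^44 ≡ 88 (mod 89)
48^88 ≡ 1 (mod 89) ✓
Therefore the multiplicative order of 48 modulo 89 is 88.

88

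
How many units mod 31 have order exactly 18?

0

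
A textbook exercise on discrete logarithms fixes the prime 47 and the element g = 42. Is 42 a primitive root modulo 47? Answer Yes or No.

φ(47) = 47 − 1 = 46 = 2 · 23.
It suffices to check that the order of 42 is not a proper divisor of 46: compute 42^(46/q) for q ∈ {2, 23}.
42^23 ≡ 1 (mod 47)  [q = 2: ≡ 1 ✗]
42^2 ≡ 25 (mod 47)  [q = 23: ≢ 1 ✓]
Since 42^23 ≡ 1, the order of 42 divides 23 < 46, so 42 is not a primitive root.

No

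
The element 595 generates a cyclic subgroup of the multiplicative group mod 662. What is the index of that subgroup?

3

ord(595) | φ(662) = φ(2)·φ(331) = 1·330 = 330 = 2 · 3 · 5 · 11.
Divisors of 330: 1, 2, 3, 5, 6, 10, 11, 15, 22, 30, 33, 55, 66, 110, 165, 330.
Check 595^d mod 662 for each divisor in increasing order:
595^1 ≡ 595 (mod 662)
595^2 ≡ 517 (mod 662)
595^3 ≡ 447 (mod 662)
595^5 ≡ 61 (mod 662)
595^6 ≡ 547 (mod 662)
595^10 ≡ 411 (mod 662)
595^11 ≡ 267 (mod 662)
595^15 ≡ 577 (mod 662)
595^22 ≡ 455 (mod 662)
595^30 ≡ 605 (mod 662)
595^33 ≡ 339 (mod 662)
595^55 ≡ 661 (mod 662)
595^66 ≡ 395 (mod 662)
595^110 ≡ 1 (mod 662) ✓
Thus |⟨595⟩| = ord(595) = 110.
[(Z/662Z)^× : ⟨595⟩] = 330/110 = 3.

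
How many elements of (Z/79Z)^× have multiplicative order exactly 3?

φ(79) = 79 − 1 = 78 = 2 · 3 · 13.
(Z/79Z)^× is cyclic (|G| = 78); a cyclic group of order m has exactly φ(d) elements of each order d | m, and none otherwise.
3 | 78, and φ(3) = 3 − 1 = 2.

2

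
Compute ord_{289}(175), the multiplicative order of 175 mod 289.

ord(175) | φ(289) = φ(17^2) = 17·(17−1) = 272 = 2^4 · 17.
Divisors of 272: 1, 2, 4, 8, 16, 17, 34, 68, 136, 272.
Check 175^d mod 289 for each divisor in increasing order:
175^1 ≡ 175 (mod 289)
175^2 ≡ 280 (mod 289)
175^4 ≡ 81 (mod 289)
175^8 ≡ 203 (mod 289)
175^16 ≡ 171 (mod 289)
175^17 ≡ 158 (mod 289)
175^34 ≡ 110 (mod 289)
175^68 ≡ 251 (mod 289)
175^136 ≡ 288 (mod 289)
175^272 ≡ 1 (mod 289) ✓
The smallest such exponent is 272, so the order of 175 is 272.

272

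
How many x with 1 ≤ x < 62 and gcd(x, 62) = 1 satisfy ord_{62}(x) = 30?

8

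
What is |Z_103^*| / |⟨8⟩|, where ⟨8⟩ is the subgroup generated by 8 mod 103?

By Lagrange's theorem, ord_103(8) divides φ(103) = 103 − 1 = 102 = 2 · 3 · 17.
Divisors of 102: 1, 2, 3, 6, 17, 34, 51, 102.
Compute 8^d (mod 103) for the divisors d until we hit 1:
8^1 ≡ 8
8^2 ≡ 64
8^3 ≡ 100
8^6 ≡ 9
8^17 ≡ 1
Thus |⟨8⟩| = ord(8) = 17.
[(Z/103Z)^× : ⟨8⟩] = 102/17 = 6.

6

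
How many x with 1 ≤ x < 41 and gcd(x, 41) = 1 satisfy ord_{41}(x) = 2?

1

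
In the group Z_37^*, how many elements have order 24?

0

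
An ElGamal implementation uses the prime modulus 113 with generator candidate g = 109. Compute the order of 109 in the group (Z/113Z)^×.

7

The order of 109 must divide φ(113) = 113 − 1 = 112 = 2^4 · 7.
Divisors of 112: 1, 2, 4, 7, 8, 14, 16, 28, 56, 112.
Test each divisor d:
109^1 ≡ 109
109^2 ≡ 16
109^4 ≡ 30
109^7 ≡ 1
The smallest such exponent is 7, so the order of 109 is 7.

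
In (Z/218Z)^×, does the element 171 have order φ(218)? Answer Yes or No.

Yes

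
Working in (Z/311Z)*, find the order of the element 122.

Since 122 ∈ (Z/311Z)^×, its order divides φ(311) = 311 − 1 = 310 = 2 · 5 · 31.
Divisors of 310: 1, 2, 5, 10, 31, 62, 155, 310.
Check 122^d mod 311 for each divisor in increasing order:
122^1 ≡ 122
122^2 ≡ 267
122^5 ≡ 143
122^10 ≡ 234
122^31 ≡ 275
122^62 ≡ 52
122^155 ≡ 310
122^310 ≡ 1
Therefore the multiplicative order of 122 modulo 311 is 310.

310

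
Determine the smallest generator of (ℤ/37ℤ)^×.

2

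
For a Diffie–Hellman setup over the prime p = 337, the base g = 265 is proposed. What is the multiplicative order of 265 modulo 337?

12

By Lagrange's theorem, ord_337(265) divides φ(337) = 337 − 1 = 336 = 2^4 · 3 · 7.
Divisors of 336: 1, 2, 3, 4, 6, 7, 8, 12, 14, 16, 21, 24, 28, 42, 48, 56, 84, 112, 168, 336.
Check 265^d mod 337 for each divisor in increasing order:
265^1 ≡ 265 (mod 337)
265^2 ≡ 129 (mod 337)
265^3 ≡ 148 (mod 337)
265^4 ≡ 128 (mod 337)
265^6 ≡ 336 (mod 337)
265^7 ≡ 72 (mod 337)
265^8 ≡ 208 (mod 337)
265^12 ≡ 1 (mod 337) ✓
The smallest such exponent is 12, so the order of 265 is 12.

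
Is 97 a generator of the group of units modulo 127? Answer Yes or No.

φ(127) = 127 − 1 = 126 = 2 · 3^2 · 7.
Test 97^(126/q) mod 127 for each prime factor q of 126:
97^63 ≡ 126 (mod 127)  [q = 2: ≢ 1 ✓]
97^42 ≡ 107 (mod 127)  [q = 3: ≢ 1 ✓]
97^18 ≡ 32 (mod 127)  [q = 7: ≢ 1 ✓]
Every test exponent gives a nontrivial residue, hence 97 generates the full group.

Yes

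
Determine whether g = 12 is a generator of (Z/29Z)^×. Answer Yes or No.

φ(29) = 29 − 1 = 28 = 2^2 · 7.
Test 12^(28/q) mod 29 for each prime factor q of 28:
12^14 ≡ 28 (mod 29)  [q = 2: ≢ 1 ✓]
12^4 ≡ 1 (mod 29)  [q = 7: ≡ 1 ✗]
12^4 ≡ 1 shows ord(12) | 4, strictly less than φ(29); not a primitive root.

No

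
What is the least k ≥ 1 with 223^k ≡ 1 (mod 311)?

ord(223) | φ(311) = 311 − 1 = 310 = 2 · 5 · 31.
Divisors of 310: 1, 2, 5, 10, 31, 62, 155, 310.
Evaluate successive powers at the divisors of 310:
223^1 ≡ 223
223^2 ≡ 280
223^5 ≡ 24
223^10 ≡ 265
223^31 ≡ 6
223^62 ≡ 36
223^155 ≡ 1
So ord_311(223) = 155.

155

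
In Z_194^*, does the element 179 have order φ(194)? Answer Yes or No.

Yes

φ(194) = φ(2)·φ(97) = 1·96 = 96 = 2^5 · 3.
179 is a primitive root mod 194 iff 179^(φ(194)/q) ≢ 1 for every prime q | φ(194), i.e. q ∈ {2, 3}.
179^48 ≡ 193 (mod 194)  [q = 2: ≢ 1 ✓]
179^32 ≡ 61 (mod 194)  [q = 3: ≢ 1 ✓]
None equal 1, so ord_194(179) = 96: 179 is a primitive root.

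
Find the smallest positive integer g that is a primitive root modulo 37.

2

φ(37) = 37 − 1 = 36 = 2^2 · 3^2.
g is a primitive root iff g^(36/q) ≢ 1 (mod 37) for each prime q ∈ {2, 3}.
g = 2: 2^18 ≡ 36; 2^12 ≡ 26 — none is 1, so 2 is a primitive root.
The smallest primitive root modulo 37 is 2.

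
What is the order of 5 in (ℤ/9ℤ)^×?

6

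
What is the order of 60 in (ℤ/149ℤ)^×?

The order of 60 must divide φ(149) = 149 − 1 = 148 = 2^2 · 37.
Divisors of 148: 1, 2, 4, 37, 74, 148.
Evaluate successive powers at the divisors of 148:
60^1 ≡ 60 (mod 149)
60^2 ≡ 24 (mod 149)
60^4 ≡ 129 (mod 149)
60^37 ≡ 105 (mod 149)
60^74 ≡ 148 (mod 149)
60^148 ≡ 1 (mod 149) ✓
Therefore the multiplicative order of 60 modulo 149 is 148.

148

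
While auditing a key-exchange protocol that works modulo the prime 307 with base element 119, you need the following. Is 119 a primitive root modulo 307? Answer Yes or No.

No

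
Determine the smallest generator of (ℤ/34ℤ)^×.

3

φ(34) = φ(2)·φ(17) = 1·16 = 16 = 2^4.
g is a primitive root iff g^(16/q) ≢ 1 (mod 34) for each prime q ∈ {2}.
g = 2: gcd(2, 34) = 2 > 1, not a unit — skip.
g = 3: 3^8 ≡ 33 — none is 1, so 3 is a primitive root.
The smallest primitive root modulo 34 is 3.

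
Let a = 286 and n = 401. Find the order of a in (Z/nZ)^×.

400

By Lagrange's theorem, ord_401(286) divides φ(401) = 401 − 1 = 400 = 2^4 · 5^2.
Divisors of 400: 1, 2, 4, 5, 8, 10, 16, 20, 25, 40, 50, 80, 100, 200, 400.
Test each divisor d:
286^1 ≡ 286
286^2 ≡ 393
286^4 ≡ 64
286^5 ≡ 259
286^8 ≡ 86
286^10 ≡ 114
286^16 ≡ 178
286^20 ≡ 164
286^25 ≡ 371
286^40 ≡ 29
286^50 ≡ 98
286^80 ≡ 39
286^100 ≡ 381
286^200 ≡ 400
286^400 ≡ 1
So ord_401(286) = 400.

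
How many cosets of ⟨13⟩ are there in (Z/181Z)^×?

4

Since 13 ∈ (Z/181Z)^×, its order divides φ(181) = 181 − 1 = 180 = 2^2 · 3^2 · 5.
Divisors of 180: 1, 2, 3, 4, 5, 6, 9, 10, 12, 15, 18, 20, 30, 36, 45, 60, 90, 180.
Check 13^d mod 181 for each divisor in increasing order:
13^1 ≡ 13
13^2 ≡ 169
13^3 ≡ 25
13^4 ≡ 144
13^5 ≡ 62
13^6 ≡ 82
13^9 ≡ 59
13^10 ≡ 43
13^12 ≡ 27
13^15 ≡ 132
13^18 ≡ 42
13^20 ≡ 39
13^30 ≡ 48
13^36 ≡ 135
13^45 ≡ 1
So ord_181(13) = 45, hence |⟨13⟩| = 45.
The index is φ(181) / ord(13) = 180 / 45 = 4.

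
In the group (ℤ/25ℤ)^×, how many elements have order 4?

2

φ(25) = φ(5^2) = 5·(5−1) = 20 = 2^2 · 5.
(Z/25Z)^× is cyclic (|G| = 20); a cyclic group of order m has exactly φ(d) elements of each order d | m, and none otherwise.
4 = 2^2 divides 20, and φ(4) = 2.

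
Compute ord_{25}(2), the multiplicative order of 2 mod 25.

By Lagrange's theorem, ord_25(2) divides φ(25) = φ(5^2) = 5·(5−1) = 20 = 2^2 · 5.
Divisors of 20: 1, 2, 4, 5, 10, 20.
Test each divisor d:
2^1 ≡ 2
2^2 ≡ 4
2^4 ≡ 16
2^5 ≡ 7
2^10 ≡ 24
2^20 ≡ 1
Hence ord(2) = 20.

20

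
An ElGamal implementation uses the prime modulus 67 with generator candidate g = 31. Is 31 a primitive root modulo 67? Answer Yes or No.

Yes

φ(67) = 67 − 1 = 66 = 2 · 3 · 11.
An element g generates (Z/67Z)^× iff g^(66/q) ≢ 1 (mod 67) for each prime q ∈ {2, 3, 11}.
31^33 ≡ 66 (mod 67)  [q = 2: ≢ 1 ✓]
31^22 ≡ 29 (mod 67)  [q = 3: ≢ 1 ✓]
31^6 ≡ 40 (mod 67)  [q = 11: ≢ 1 ✓]
All checks pass, so 31 has order 66 and is a primitive root modulo 67.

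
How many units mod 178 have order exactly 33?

φ(178) = φ(2)·φ(89) = 1·88 = 88 = 2^3 · 11.
In a cyclic group of order 88, there are φ(d) elements of order d for each divisor d of 88, and zero for non-divisors.
Since 33 ∤ 88, the count is 0.

0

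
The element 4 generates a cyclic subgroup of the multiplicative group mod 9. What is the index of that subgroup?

The order of 4 must divide φ(9) = φ(3^2) = 3·(3−1) = 6 = 2 · 3.
Divisors of 6: 1, 2, 3, 6.
Check 4^d mod 9 for each divisor in increasing order:
4^1 ≡ 4 (mod 9)
4^2 ≡ 7 (mod 9)
4^3 ≡ 1 (mod 9) ✓
So ord_9(4) = 3, hence |⟨4⟩| = 3.
Index = |(Z/9Z)^×| / |⟨4⟩| = 6 / 3 = 2.

2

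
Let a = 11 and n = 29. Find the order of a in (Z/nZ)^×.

28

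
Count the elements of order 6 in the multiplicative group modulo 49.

2

φ(49) = φ(7^2) = 7·(7−1) = 42 = 2 · 3 · 7.
(Z/49Z)^× is cyclic (|G| = 42); a cyclic group of order m has exactly φ(d) elements of each order d | m, and none otherwise.
6 = 2 · 3 divides 42, and φ(6) = 2.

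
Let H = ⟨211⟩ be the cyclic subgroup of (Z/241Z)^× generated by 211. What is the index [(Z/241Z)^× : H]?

30

By Lagrange's theorem, ord_241(211) divides φ(241) = 241 − 1 = 240 = 2^4 · 3 · 5.
Divisors of 240: 1, 2, 3, 4, 5, 6, 8, 10, 12, 15, 16, 20, 24, 30, 40, 48, 60, 80, 120, 240.
Check 211^d mod 241 for each divisor in increasing order:
211^1 ≡ 211
211^2 ≡ 177
211^3 ≡ 233
211^4 ≡ 240
211^5 ≡ 30
211^6 ≡ 64
211^8 ≡ 1
Thus |⟨211⟩| = ord(211) = 8.
[(Z/241Z)^× : ⟨211⟩] = 240/8 = 30.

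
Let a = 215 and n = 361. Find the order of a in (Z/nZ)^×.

171

By Lagrange's theorem, ord_361(215) divides φ(361) = φ(19^2) = 19·(19−1) = 342 = 2 · 3^2 · 19.
Divisors of 342: 1, 2, 3, 6, 9, 18, 19, 38, 57, 114, 171, 342.
Evaluate successive powers at the divisors of 342:
215^1 ≡ 215 (mod 361)
215^2 ≡ 17 (mod 361)
215^3 ≡ 45 (mod 361)
215^6 ≡ 220 (mod 361)
215^9 ≡ 153 (mod 361)
215^18 ≡ 305 (mod 361)
215^19 ≡ 234 (mod 361)
215^38 ≡ 245 (mod 361)
215^57 ≡ 292 (mod 361)
215^114 ≡ 68 (mod 361)
215^171 ≡ 1 (mod 361) ✓
Hence ord(215) = 171.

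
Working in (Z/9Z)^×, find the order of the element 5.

By Lagrange's theorem, ord_9(5) divides φ(9) = φ(3^2) = 3·(3−1) = 6 = 2 · 3.
Divisors of 6: 1, 2, 3, 6.
Compute 5^d (mod 9) for the divisors d until we hit 1:
5^1 ≡ 5 (mod 9)
5^2 ≡ 7 (mod 9)
5^3 ≡ 8 (mod 9)
5^6 ≡ 1 (mod 9) ✓
Hence ord(5) = 6.

6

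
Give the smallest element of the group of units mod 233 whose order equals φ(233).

3

φ(233) = 233 − 1 = 232 = 2^3 · 29.
g is a primitive root iff g^(232/q) ≢ 1 (mod 233) for each prime q ∈ {2, 29}.
g = 2: 2^116 ≡ 1 — hits 1, so not a primitive root.
g = 3: 3^116 ≡ 232; 3^8 ≡ 37 — none is 1, so 3 is a primitive root.
So 3 is the smallest generator of (Z/233Z)^×.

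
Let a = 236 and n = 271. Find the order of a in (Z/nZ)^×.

90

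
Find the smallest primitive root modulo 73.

φ(73) = 73 − 1 = 72 = 2^3 · 3^2.
g is a primitive root iff g^(72/q) ≢ 1 (mod 73) for each prime q ∈ {2, 3}.
g = 2: 2^36 ≡ 1 — hits 1, so not a primitive root.
g = 3: 3^36 ≡ 1 — hits 1, so not a primitive root.
g = 4: 4^36 ≡ 1 — hits 1, so not a primitive root.
g = 5: 5^36 ≡ 72; 5^24 ≡ 8 — none is 1, so 5 is a primitive root.
So 5 is the smallest generator of (Z/73Z)^×.

5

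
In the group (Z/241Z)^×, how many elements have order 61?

0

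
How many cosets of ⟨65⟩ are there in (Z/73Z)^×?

12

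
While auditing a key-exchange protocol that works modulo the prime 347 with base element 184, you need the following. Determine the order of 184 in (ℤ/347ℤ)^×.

173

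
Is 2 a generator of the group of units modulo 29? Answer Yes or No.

Yes

φ(29) = 29 − 1 = 28 = 2^2 · 7.
2 is a primitive root mod 29 iff 2^(φ(29)/q) ≢ 1 for every prime q | φ(29), i.e. q ∈ {2, 7}.
2^14 ≡ 28 (mod 29)  [q = 2: ≢ 1 ✓]
2^4 ≡ 16 (mod 29)  [q = 7: ≢ 1 ✓]
None equal 1, so ord_29(2) = 28: 2 is a primitive root.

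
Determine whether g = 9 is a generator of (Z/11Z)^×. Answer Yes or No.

No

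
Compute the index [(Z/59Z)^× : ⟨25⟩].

By Lagrange's theorem, ord_59(25) divides φ(59) = 59 − 1 = 58 = 2 · 29.
Divisors of 58: 1, 2, 29, 58.
Compute 25^d (mod 59) for the divisors d until we hit 1:
25^1 ≡ 25
25^2 ≡ 35
25^29 ≡ 1
So ord_59(25) = 29, hence |⟨25⟩| = 29.
[(Z/59Z)^× : ⟨25⟩] = 58/29 = 2.

2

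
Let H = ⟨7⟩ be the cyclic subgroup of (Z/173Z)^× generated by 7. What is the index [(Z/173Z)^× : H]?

1

Since 7 ∈ (Z/173Z)^×, its order divides φ(173) = 173 − 1 = 172 = 2^2 · 43.
Divisors of 172: 1, 2, 4, 43, 86, 172.
Compute 7^d (mod 173) for the divisors d until we hit 1:
7^1 ≡ 7 (mod 173)
7^2 ≡ 49 (mod 173)
7^4 ≡ 152 (mod 173)
7^43 ≡ 93 (mod 173)
7^86 ≡ 172 (mod 173)
7^172 ≡ 1 (mod 173) ✓
The order of 7 is 172, so the subgroup it generates has 172 elements.
Index = |(Z/173Z)^×| / |⟨7⟩| = 172 / 172 = 1.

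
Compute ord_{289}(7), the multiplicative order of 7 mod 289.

272

ord(7) | φ(289) = φ(17^2) = 17·(17−1) = 272 = 2^4 · 17.
Divisors of 272: 1, 2, 4, 8, 16, 17, 34, 68, 136, 272.
Test each divisor d:
7^1 ≡ 7 (mod 289)
7^2 ≡ 49 (mod 289)
7^4 ≡ 89 (mod 289)
7^8 ≡ 118 (mod 289)
7^16 ≡ 52 (mod 289)
7^17 ≡ 75 (mod 289)
7^34 ≡ 134 (mod 289)
7^68 ≡ 38 (mod 289)
7^136 ≡ 288 (mod 289)
7^272 ≡ 1 (mod 289) ✓
The smallest such exponent is 272, so the order of 7 is 272.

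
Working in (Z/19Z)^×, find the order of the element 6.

9

The order of 6 must divide φ(19) = 19 − 1 = 18 = 2 · 3^2.
Divisors of 18: 1, 2, 3, 6, 9, 18.
Check 6^d mod 19 for each divisor in increasing order:
6^1 ≡ 6 (mod 19)
6^2 ≡ 17 (mod 19)
6^3 ≡ 7 (mod 19)
6^6 ≡ 11 (mod 19)
6^9 ≡ 1 (mod 19) ✓
The smallest such exponent is 9, so the order of 6 is 9.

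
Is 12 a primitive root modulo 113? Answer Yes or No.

φ(113) = 113 − 1 = 112 = 2^4 · 7.
It suffices to check that the order of 12 is not a proper divisor of 112: compute 12^(112/q) for q ∈ {2, 7}.
12^56 ≡ 112 (mod 113)  [q = 2: ≢ 1 ✓]
12^16 ≡ 106 (mod 113)  [q = 7: ≢ 1 ✓]
All checks pass, so 12 has order 112 and is a primitive root modulo 113.

Yes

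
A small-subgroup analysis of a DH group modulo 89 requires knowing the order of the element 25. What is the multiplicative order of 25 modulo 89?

22

By Lagrange's theorem, ord_89(25) divides φ(89) = 89 − 1 = 88 = 2^3 · 11.
Divisors of 88: 1, 2, 4, 8, 11, 22, 44, 88.
Evaluate successive powers at the divisors of 88:
25^1 ≡ 25
25^2 ≡ 2
25^4 ≡ 4
25^8 ≡ 16
25^11 ≡ 88
25^22 ≡ 1
Hence ord(25) = 22.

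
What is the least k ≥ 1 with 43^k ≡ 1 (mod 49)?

Since 43 ∈ (Z/49Z)^×, its order divides φ(49) = φ(7^2) = 7·(7−1) = 42 = 2 · 3 · 7.
Divisors of 42: 1, 2, 3, 6, 7, 14, 21, 42.
Test each divisor d:
43^1 ≡ 43
43^2 ≡ 36
43^3 ≡ 29
43^6 ≡ 8
43^7 ≡ 1
Therefore the multiplicative order of 43 modulo 49 is 7.

7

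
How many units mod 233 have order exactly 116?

56

φ(233) = 233 − 1 = 232 = 2^3 · 29.
In a cyclic group of order 232, there are φ(d) elements of order d for each divisor d of 232, and zero for non-divisors.
116 = 2^2 · 29 divides 232, and φ(116) = 56.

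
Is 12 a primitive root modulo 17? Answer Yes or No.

φ(17) = 17 − 1 = 16 = 2^4.
12 is a primitive root mod 17 iff 12^(φ(17)/q) ≢ 1 for every prime q | φ(17), i.e. q ∈ {2}.
12^8 ≡ 16 (mod 17)  [q = 2: ≢ 1 ✓]
All checks pass, so 12 has order 16 and is a primitive root modulo 17.

Yes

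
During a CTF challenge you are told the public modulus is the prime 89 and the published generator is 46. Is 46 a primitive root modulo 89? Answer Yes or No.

Yes

φ(89) = 89 − 1 = 88 = 2^3 · 11.
Test 46^(88/q) mod 89 for each prime factor q of 88:
46^44 ≡ 88 (mod 89)  [q = 2: ≢ 1 ✓]
46^8 ≡ 67 (mod 89)  [q = 11: ≢ 1 ✓]
All checks pass, so 46 has order 88 and is a primitive root modulo 89.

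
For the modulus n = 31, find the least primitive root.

φ(31) = 31 − 1 = 30 = 2 · 3 · 5.
Test candidates g = 2, 3, … against the prime factors q ∈ {2, 3, 5} of φ(31): g is a generator iff g^(30/q) ≢ 1 for every such q.
g = 2: 2^15 ≡ 1 — hits 1, so not a primitive root.
g = 3: 3^15 ≡ 30; 3^10 ≡ 25; 3^6 ≡ 16 — none is 1, so 3 is a primitive root.
So 3 is the smallest generator of (Z/31Z)^×.

3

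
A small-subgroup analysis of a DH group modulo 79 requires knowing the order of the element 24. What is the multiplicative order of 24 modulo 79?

Since 24 ∈ (Z/79Z)^×, its order divides φ(79) = 79 − 1 = 78 = 2 · 3 · 13.
Divisors of 78: 1, 2, 3, 6, 13, 26, 39, 78.
Compute 24^d (mod 79) for the divisors d until we hit 1:
24^1 ≡ 24
24^2 ≡ 23
24^3 ≡ 78
24^6 ≡ 1
The smallest such exponent is 6, so the order of 24 is 6.

6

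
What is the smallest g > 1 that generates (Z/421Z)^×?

φ(421) = 421 − 1 = 420 = 2^2 · 3 · 5 · 7.
Test candidates g = 2, 3, … against the prime factors q ∈ {2, 3, 5, 7} of φ(421): g is a generator iff g^(420/q) ≢ 1 for every such q.
g = 2: 2^210 ≡ 420; 2^140 ≡ 400; 2^84 ≡ 279; 2^60 ≡ 370 — none is 1, so 2 is a primitive root.
So 2 is the smallest generator of (Z/421Z)^×.

2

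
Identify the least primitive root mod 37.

2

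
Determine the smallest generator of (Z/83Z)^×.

2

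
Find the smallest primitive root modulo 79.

φ(79) = 79 − 1 = 78 = 2 · 3 · 13.
g is a primitive root iff g^(78/q) ≢ 1 (mod 79) for each prime q ∈ {2, 3, 13}.
g = 2: 2^39 ≡ 1 — hits 1, so not a primitive root.
g = 3: 3^39 ≡ 78; 3^26 ≡ 23; 3^6 ≡ 18 — none is 1, so 3 is a primitive root.
So 3 is the smallest generator of (Z/79Z)^×.

3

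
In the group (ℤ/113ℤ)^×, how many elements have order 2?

φ(113) = 113 − 1 = 112 = 2^4 · 7.
In a cyclic group of order 112, there are φ(d) elements of order d for each divisor d of 112, and zero for non-divisors.
2 | 112, and φ(2) = 2 − 1 = 1.

1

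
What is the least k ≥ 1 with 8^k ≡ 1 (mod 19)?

6

The order of 8 must divide φ(19) = 19 − 1 = 18 = 2 · 3^2.
Divisors of 18: 1, 2, 3, 6, 9, 18.
Compute 8^d (mod 19) for the divisors d until we hit 1:
8^1 ≡ 8 (mod 19)
8^2 ≡ 7 (mod 19)
8^3 ≡ 18 (mod 19)
8^6 ≡ 1 (mod 19) ✓
Therefore the multiplicative order of 8 modulo 19 is 6.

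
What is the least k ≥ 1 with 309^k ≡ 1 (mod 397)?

36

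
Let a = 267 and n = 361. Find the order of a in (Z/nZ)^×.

19

The order of 267 must divide φ(361) = φ(19^2) = 19·(19−1) = 342 = 2 · 3^2 · 19.
Divisors of 342: 1, 2, 3, 6, 9, 18, 19, 38, 57, 114, 171, 342.
Check 267^d mod 361 for each divisor in increasing order:
267^1 ≡ 267
267^2 ≡ 172
267^3 ≡ 77
267^6 ≡ 153
267^9 ≡ 229
267^18 ≡ 96
267^19 ≡ 1
Hence ord(267) = 19.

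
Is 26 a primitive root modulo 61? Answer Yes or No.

Yes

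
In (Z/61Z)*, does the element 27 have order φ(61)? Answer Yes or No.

φ(61) = 61 − 1 = 60 = 2^2 · 3 · 5.
27 is a primitive root mod 61 iff 27^(φ(61)/q) ≢ 1 for every prime q | φ(61), i.e. q ∈ {2, 3, 5}.
27^30 ≡ 1 (mod 61)  [q = 2: ≡ 1 ✗]
27^20 ≡ 1 (mod 61)  [q = 3: ≡ 1 ✗]
27^12 ≡ 58 (mod 61)  [q = 5: ≢ 1 ✓]
27^30 ≡ 1 shows ord(27) | 30, strictly less than φ(61); not a primitive root.

No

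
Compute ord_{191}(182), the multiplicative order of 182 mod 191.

190

ord(182) | φ(191) = 191 − 1 = 190 = 2 · 5 · 19.
Divisors of 190: 1, 2, 5, 10, 19, 38, 95, 190.
Test each divisor d:
182^1 ≡ 182 (mod 191)
182^2 ≡ 81 (mod 191)
182^5 ≡ 161 (mod 191)
182^10 ≡ 136 (mod 191)
182^19 ≡ 152 (mod 191)
182^38 ≡ 184 (mod 191)
182^95 ≡ 190 (mod 191)
182^190 ≡ 1 (mod 191) ✓
The smallest such exponent is 190, so the order of 182 is 190.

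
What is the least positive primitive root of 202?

3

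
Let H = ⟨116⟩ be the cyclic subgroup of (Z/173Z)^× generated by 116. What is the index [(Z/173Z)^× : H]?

The order of 116 must divide φ(173) = 173 − 1 = 172 = 2^2 · 43.
Divisors of 172: 1, 2, 4, 43, 86, 172.
Compute 116^d (mod 173) for the divisors d until we hit 1:
116^1 ≡ 116 (mod 173)
116^2 ≡ 135 (mod 173)
116^4 ≡ 60 (mod 173)
116^43 ≡ 172 (mod 173)
116^86 ≡ 1 (mod 173) ✓
The order of 116 is 86, so the subgroup it generates has 86 elements.
Index = |(Z/173Z)^×| / |⟨116⟩| = 172 / 86 = 2.

2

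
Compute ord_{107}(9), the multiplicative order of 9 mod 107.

Since 9 ∈ (Z/107Z)^×, its order divides φ(107) = 107 − 1 = 106 = 2 · 53.
Divisors of 106: 1, 2, 53, 106.
Check 9^d mod 107 for each divisor in increasing order:
9^1 ≡ 9 (mod 107)
9^2 ≡ 81 (mod 107)
9^53 ≡ 1 (mod 107) ✓
Hence ord(9) = 53.

53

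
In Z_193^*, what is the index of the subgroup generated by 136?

1

The order of 136 must divide φ(193) = 193 − 1 = 192 = 2^6 · 3.
Divisors of 192: 1, 2, 3, 4, 6, 8, 12, 16, 24, 32, 48, 64, 96, 192.
Check 136^d mod 193 for each divisor in increasing order:
136^1 ≡ 136 (mod 193)
136^2 ≡ 161 (mod 193)
136^3 ≡ 87 (mod 193)
136^4 ≡ 59 (mod 193)
136^6 ≡ 42 (mod 193)
136^8 ≡ 7 (mod 193)
136^12 ≡ 27 (mod 193)
136^16 ≡ 49 (mod 193)
136^24 ≡ 150 (mod 193)
136^32 ≡ 85 (mod 193)
136^48 ≡ 112 (mod 193)
136^64 ≡ 84 (mod 193)
136^96 ≡ 192 (mod 193)
136^192 ≡ 1 (mod 193) ✓
So ord_193(136) = 192, hence |⟨136⟩| = 192.
[(Z/193Z)^× : ⟨136⟩] = 192/192 = 1.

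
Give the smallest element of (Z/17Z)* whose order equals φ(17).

3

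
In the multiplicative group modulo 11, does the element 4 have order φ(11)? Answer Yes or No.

No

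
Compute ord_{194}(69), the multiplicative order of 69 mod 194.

By Lagrange's theorem, ord_194(69) divides φ(194) = φ(2)·φ(97) = 1·96 = 96 = 2^5 · 3.
Divisors of 96: 1, 2, 3, 4, 6, 8, 12, 16, 24, 32, 48, 96.
Evaluate successive powers at the divisors of 96:
69^1 ≡ 69 (mod 194)
69^2 ≡ 105 (mod 194)
69^3 ≡ 67 (mod 194)
69^4 ≡ 161 (mod 194)
69^6 ≡ 27 (mod 194)
69^8 ≡ 119 (mod 194)
69^12 ≡ 147 (mod 194)
69^16 ≡ 193 (mod 194)
69^24 ≡ 75 (mod 194)
69^32 ≡ 1 (mod 194) ✓
So ord_194(69) = 32.

32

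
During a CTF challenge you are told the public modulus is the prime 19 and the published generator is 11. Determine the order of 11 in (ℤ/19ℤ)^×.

Since 11 ∈ (Z/19Z)^×, its order divides φ(19) = 19 − 1 = 18 = 2 · 3^2.
Divisors of 18: 1, 2, 3, 6, 9, 18.
Test each divisor d:
11^1 ≡ 11 (mod 19)
11^2 ≡ 7 (mod 19)
11^3 ≡ 1 (mod 19) ✓
The smallest such exponent is 3, so the order of 11 is 3.

3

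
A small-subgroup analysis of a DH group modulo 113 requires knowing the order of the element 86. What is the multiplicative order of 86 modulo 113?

112

The order of 86 must divide φ(113) = 113 − 1 = 112 = 2^4 · 7.
Divisors of 112: 1, 2, 4, 7, 8, 14, 16, 28, 56, 112.
Compute 86^d (mod 113) for the divisors d until we hit 1:
86^1 ≡ 86 (mod 113)
86^2 ≡ 51 (mod 113)
86^4 ≡ 2 (mod 113)
86^7 ≡ 71 (mod 113)
86^8 ≡ 4 (mod 113)
86^14 ≡ 69 (mod 113)
86^16 ≡ 16 (mod 113)
86^28 ≡ 15 (mod 113)
86^56 ≡ 112 (mod 113)
86^112 ≡ 1 (mod 113) ✓
Therefore the multiplicative order of 86 modulo 113 is 112.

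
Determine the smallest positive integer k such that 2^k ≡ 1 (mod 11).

10

By Lagrange's theorem, ord_11(2) divides φ(11) = 11 − 1 = 10 = 2 · 5.
Divisors of 10: 1, 2, 5, 10.
Check 2^d mod 11 for each divisor in increasing order:
2^1 ≡ 2
2^2 ≡ 4
2^5 ≡ 10
2^10 ≡ 1
Therefore the multiplicative order of 2 modulo 11 is 10.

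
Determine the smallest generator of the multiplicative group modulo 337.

φ(337) = 337 − 1 = 336 = 2^4 · 3 · 7.
g is a primitive root iff g^(336/q) ≢ 1 (mod 337) for each prime q ∈ {2, 3, 7}.
g = 2: 2^168 ≡ 1 — hits 1, so not a primitive root.
g = 3: 3^168 ≡ 1 — hits 1, so not a primitive root.
g = 4: 4^168 ≡ 1 — hits 1, so not a primitive root.
g = 5: 5^168 ≡ 336; 5^112 ≡ 1 — hits 1, so not a primitive root.
g = 6: 6^168 ≡ 1 — hits 1, so not a primitive root.
g = 7: 7^168 ≡ 1 — hits 1, so not a primitive root.
g = 8: 8^168 ≡ 1 — hits 1, so not a primitive root.
g = 9: 9^168 ≡ 1 — hits 1, so not a primitive root.
g = 10: 10^168 ≡ 336; 10^112 ≡ 128; 10^48 ≡ 175 — none is 1, so 10 is a primitive root.
So 10 is the smallest generator of (Z/337Z)^×.

10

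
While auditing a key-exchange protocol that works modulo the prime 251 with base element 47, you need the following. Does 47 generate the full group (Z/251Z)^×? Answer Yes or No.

No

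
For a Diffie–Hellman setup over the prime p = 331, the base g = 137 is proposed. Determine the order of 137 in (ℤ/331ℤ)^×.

330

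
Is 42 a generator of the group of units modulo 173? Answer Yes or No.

Yes

φ(173) = 173 − 1 = 172 = 2^2 · 43.
An element g generates (Z/173Z)^× iff g^(172/q) ≢ 1 (mod 173) for each prime q ∈ {2, 43}.
42^86 ≡ 172 (mod 173)  [q = 2: ≢ 1 ✓]
42^4 ≡ 118 (mod 173)  [q = 43: ≢ 1 ✓]
Every test exponent gives a nontrivial residue, hence 42 generates the full group.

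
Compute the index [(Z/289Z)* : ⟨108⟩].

ord(108) | φ(289) = φ(17^2) = 17·(17−1) = 272 = 2^4 · 17.
Divisors of 272: 1, 2, 4, 8, 16, 17, 34, 68, 136, 272.
Check 108^d mod 289 for each divisor in increasing order:
108^1 ≡ 108 (mod 289)
108^2 ≡ 104 (mod 289)
108^4 ≡ 123 (mod 289)
108^8 ≡ 101 (mod 289)
108^16 ≡ 86 (mod 289)
108^17 ≡ 40 (mod 289)
108^34 ≡ 155 (mod 289)
108^68 ≡ 38 (mod 289)
108^136 ≡ 288 (mod 289)
108^272 ≡ 1 (mod 289) ✓
Thus |⟨108⟩| = ord(108) = 272.
The index is φ(289) / ord(108) = 272 / 272 = 1.

1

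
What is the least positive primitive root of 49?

3

φ(49) = φ(7^2) = 7·(7−1) = 42 = 2 · 3 · 7.
Test candidates g = 2, 3, … against the prime factors q ∈ {2, 3, 7} of φ(49): g is a generator iff g^(42/q) ≢ 1 for every such q.
g = 2: 2^21 ≡ 1 — hits 1, so not a primitive root.
g = 3: 3^21 ≡ 48; 3^14 ≡ 30; 3^6 ≡ 43 — none is 1, so 3 is a primitive root.
The smallest primitive root modulo 49 is 3.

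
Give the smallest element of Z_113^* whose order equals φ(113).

3

φ(113) = 113 − 1 = 112 = 2^4 · 7.
g is a primitive root iff g^(112/q) ≢ 1 (mod 113) for each prime q ∈ {2, 7}.
g = 2: 2^56 ≡ 1 — hits 1, so not a primitive root.
g = 3: 3^56 ≡ 112; 3^16 ≡ 49 — none is 1, so 3 is a primitive root.
The smallest primitive root modulo 113 is 3.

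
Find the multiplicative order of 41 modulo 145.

ord(41) | φ(145) = φ(5·29) = (5−1)·(29−1) = 4·28 = 112 = 2^4 · 7.
Divisors of 112: 1, 2, 4, 7, 8, 14, 16, 28, 56, 112.
Compute 41^d (mod 145) for the divisors d until we hit 1:
41^1 ≡ 41
41^2 ≡ 86
41^4 ≡ 1
So ord_145(41) = 4.

4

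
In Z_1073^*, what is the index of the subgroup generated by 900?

112

By Lagrange's theorem, ord_1073(900) divides φ(1073) = φ(29·37) = (29−1)·(37−1) = 28·36 = 1008 = 2^4 · 3^2 · 7.
Divisors of 1008: 1, 2, 3, 4, 6, 7, 8, 9, 12, 14, 16, 18, 21, 24, 28, 36, 42, 48, 56, 63, 72, 84, 112, 126, 144, 168, 252, 336, 504, 1008.
Evaluate successive powers at the divisors of 1008:
900^1 ≡ 900 (mod 1073)
900^2 ≡ 958 (mod 1073)
900^3 ≡ 581 (mod 1073)
900^4 ≡ 349 (mod 1073)
900^6 ≡ 639 (mod 1073)
900^7 ≡ 1045 (mod 1073)
900^8 ≡ 552 (mod 1073)
900^9 ≡ 1 (mod 1073) ✓
Thus |⟨900⟩| = ord(900) = 9.
Index = |(Z/1073Z)^×| / |⟨900⟩| = 1008 / 9 = 112.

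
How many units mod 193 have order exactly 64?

32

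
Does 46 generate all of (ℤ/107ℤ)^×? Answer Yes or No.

Yes

φ(107) = 107 − 1 = 106 = 2 · 53.
It suffices to check that the order of 46 is not a proper divisor of 106: compute 46^(106/q) for q ∈ {2, 53}.
46^53 ≡ 106 (mod 107)  [q = 2: ≢ 1 ✓]
46^2 ≡ 83 (mod 107)  [q = 53: ≢ 1 ✓]
Every test exponent gives a nontrivial residue, hence 46 generates the full group.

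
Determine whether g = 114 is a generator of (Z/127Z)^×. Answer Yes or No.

Yes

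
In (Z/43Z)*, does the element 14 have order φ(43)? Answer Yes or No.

φ(43) = 43 − 1 = 42 = 2 · 3 · 7.
Test 14^(42/q) mod 43 for each prime factor q of 42:
14^21 ≡ 1 (mod 43)  [q = 2: ≡ 1 ✗]
14^14 ≡ 6 (mod 43)  [q = 3: ≢ 1 ✓]
14^6 ≡ 21 (mod 43)  [q = 7: ≢ 1 ✓]
14^21 ≡ 1 shows ord(14) | 21, strictly less than φ(43); not a primitive root.

No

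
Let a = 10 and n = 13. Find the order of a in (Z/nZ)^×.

ord(10) | φ(13) = 13 − 1 = 12 = 2^2 · 3.
Divisors of 12: 1, 2, 3, 4, 6, 12.
Test each divisor d:
10^1 ≡ 10 (mod 13)
10^2 ≡ 9 (mod 13)
10^3 ≡ 12 (mod 13)
10^4 ≡ 3 (mod 13)
10^6 ≡ 1 (mod 13) ✓
So ord_13(10) = 6.

6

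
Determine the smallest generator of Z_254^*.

φ(254) = φ(2)·φ(127) = 1·126 = 126 = 2 · 3^2 · 7.
Test candidates g = 2, 3, … against the prime factors q ∈ {2, 3, 7} of φ(254): g is a generator iff g^(126/q) ≢ 1 for every such q.
g = 2: gcd(2, 254) = 2 > 1, not a unit — skip.
g = 3: 3^63 ≡ 253; 3^42 ≡ 107; 3^18 ≡ 131 — none is 1, so 3 is a primitive root.
The smallest primitive root modulo 254 is 3.

3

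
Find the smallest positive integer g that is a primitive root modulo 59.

φ(59) = 59 − 1 = 58 = 2 · 29.
g is a primitive root iff g^(58/q) ≢ 1 (mod 59) for each prime q ∈ {2, 29}.
g = 2: 2^29 ≡ 58; 2^2 ≡ 4 — none is 1, so 2 is a primitive root.
So 2 is the smallest generator of (Z/59Z)^×.

2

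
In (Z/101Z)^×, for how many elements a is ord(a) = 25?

20

φ(101) = 101 − 1 = 100 = 2^2 · 5^2.
(Z/101Z)^× is cyclic (|G| = 100); a cyclic group of order m has exactly φ(d) elements of each order d | m, and none otherwise.
25 = 5^2 divides 100, and φ(25) = 20.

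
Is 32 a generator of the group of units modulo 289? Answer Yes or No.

φ(289) = φ(17^2) = 17·(17−1) = 272 = 2^4 · 17.
It suffices to check that the order of 32 is not a proper divisor of 272: compute 32^(272/q) for q ∈ {2, 17}.
32^136 ≡ 1 (mod 289)  [q = 2: ≡ 1 ✗]
32^16 ≡ 239 (mod 289)  [q = 17: ≢ 1 ✓]
The check at q = 2 fails, so 32 generates a proper subgroup.

No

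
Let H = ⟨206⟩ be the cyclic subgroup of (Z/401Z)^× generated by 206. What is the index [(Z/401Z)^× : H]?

8

By Lagrange's theorem, ord_401(206) divides φ(401) = 401 − 1 = 400 = 2^4 · 5^2.
Divisors of 400: 1, 2, 4, 5, 8, 10, 16, 20, 25, 40, 50, 80, 100, 200, 400.
Test each divisor d:
206^1 ≡ 206
206^2 ≡ 331
206^4 ≡ 88
206^5 ≡ 83
206^8 ≡ 125
206^10 ≡ 72
206^16 ≡ 387
206^20 ≡ 372
206^25 ≡ 400
206^40 ≡ 39
206^50 ≡ 1
Thus |⟨206⟩| = ord(206) = 50.
Index = |(Z/401Z)^×| / |⟨206⟩| = 400 / 50 = 8.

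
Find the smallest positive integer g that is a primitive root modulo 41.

φ(41) = 41 − 1 = 40 = 2^3 · 5.
g is a primitive root iff g^(40/q) ≢ 1 (mod 41) for each prime q ∈ {2, 5}.
g = 2: 2^20 ≡ 1 — hits 1, so not a primitive root.
g = 3: 3^20 ≡ 40; 3^8 ≡ 1 — hits 1, so not a primitive root.
g = 4: 4^20 ≡ 1 — hits 1, so not a primitive root.
g = 5: 5^20 ≡ 1 — hits 1, so not a primitive root.
g = 6: 6^20 ≡ 40; 6^8 ≡ 10 — none is 1, so 6 is a primitive root.
So 6 is the smallest generator of (Z/41Z)^×.

6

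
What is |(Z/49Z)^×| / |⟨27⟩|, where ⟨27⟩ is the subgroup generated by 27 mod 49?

By Lagrange's theorem, ord_49(27) divides φ(49) = φ(7^2) = 7·(7−1) = 42 = 2 · 3 · 7.
Divisors of 42: 1, 2, 3, 6, 7, 14, 21, 42.
Evaluate successive powers at the divisors of 42:
27^1 ≡ 27 (mod 49)
27^2 ≡ 43 (mod 49)
27^3 ≡ 34 (mod 49)
27^6 ≡ 29 (mod 49)
27^7 ≡ 48 (mod 49)
27^14 ≡ 1 (mod 49) ✓
So ord_49(27) = 14, hence |⟨27⟩| = 14.
[(Z/49Z)^× : ⟨27⟩] = 42/14 = 3.

3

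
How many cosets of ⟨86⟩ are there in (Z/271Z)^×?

The order of 86 must divide φ(271) = 271 − 1 = 270 = 2 · 3^3 · 5.
Divisors of 270: 1, 2, 3, 5, 6, 9, 10, 15, 18, 27, 30, 45, 54, 90, 135, 270.
Test each divisor d:
86^1 ≡ 86
86^2 ≡ 79
86^3 ≡ 19
86^5 ≡ 146
86^6 ≡ 90
86^9 ≡ 84
86^10 ≡ 178
86^15 ≡ 243
86^18 ≡ 10
86^27 ≡ 27
86^30 ≡ 242
86^45 ≡ 270
86^54 ≡ 187
86^90 ≡ 1
So ord_271(86) = 90, hence |⟨86⟩| = 90.
The index is φ(271) / ord(86) = 270 / 90 = 3.

3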